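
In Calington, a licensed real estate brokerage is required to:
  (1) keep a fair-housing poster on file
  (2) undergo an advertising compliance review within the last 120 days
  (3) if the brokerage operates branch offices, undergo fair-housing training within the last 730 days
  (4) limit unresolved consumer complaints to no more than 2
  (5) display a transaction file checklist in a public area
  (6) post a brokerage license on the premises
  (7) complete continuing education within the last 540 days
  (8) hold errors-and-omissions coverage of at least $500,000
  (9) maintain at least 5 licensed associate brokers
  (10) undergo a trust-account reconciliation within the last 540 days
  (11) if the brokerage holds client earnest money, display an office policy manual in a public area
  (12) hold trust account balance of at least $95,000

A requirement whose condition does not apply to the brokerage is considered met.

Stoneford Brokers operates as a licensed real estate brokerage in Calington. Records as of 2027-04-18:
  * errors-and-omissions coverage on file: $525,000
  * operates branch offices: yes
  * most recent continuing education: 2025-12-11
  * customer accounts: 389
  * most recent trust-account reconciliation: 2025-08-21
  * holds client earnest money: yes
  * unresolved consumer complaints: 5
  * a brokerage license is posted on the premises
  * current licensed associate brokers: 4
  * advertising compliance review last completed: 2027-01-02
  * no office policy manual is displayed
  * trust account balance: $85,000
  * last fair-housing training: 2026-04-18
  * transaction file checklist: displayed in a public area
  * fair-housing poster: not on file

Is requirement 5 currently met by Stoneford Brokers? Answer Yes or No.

5. transaction file checklist present → met

Yes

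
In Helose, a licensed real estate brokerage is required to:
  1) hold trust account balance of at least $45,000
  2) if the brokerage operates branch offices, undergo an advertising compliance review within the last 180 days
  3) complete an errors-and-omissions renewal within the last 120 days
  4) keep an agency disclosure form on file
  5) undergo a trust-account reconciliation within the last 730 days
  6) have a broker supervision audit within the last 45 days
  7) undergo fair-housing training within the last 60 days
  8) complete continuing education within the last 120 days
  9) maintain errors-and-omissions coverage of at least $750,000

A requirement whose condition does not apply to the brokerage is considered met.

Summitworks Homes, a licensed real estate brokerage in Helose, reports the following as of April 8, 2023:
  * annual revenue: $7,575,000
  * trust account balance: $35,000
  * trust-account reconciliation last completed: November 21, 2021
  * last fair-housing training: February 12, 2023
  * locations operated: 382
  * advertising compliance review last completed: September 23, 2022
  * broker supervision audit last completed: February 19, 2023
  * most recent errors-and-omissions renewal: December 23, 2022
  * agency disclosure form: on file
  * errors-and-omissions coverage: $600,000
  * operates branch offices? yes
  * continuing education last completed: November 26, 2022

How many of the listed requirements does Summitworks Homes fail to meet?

1. trust account balance $35,000 < $45,000 → not met
2. condition 'operates branch offices' holds; advertising compliance review 197 days ago vs limit 180 → not met
3. errors-and-omissions renewal 106 days ago vs limit 120 → met
4. agency disclosure form present → met
5. trust-account reconciliation 503 days ago vs limit 730 → met
6. broker supervision audit 48 days ago vs limit 45 → not met
7. fair-housing training 55 days ago vs limit 60 → met
8. continuing education 133 days ago vs limit 120 → not met
9. errors-and-omissions coverage $600,000 < $750,000 → not met
Not met: 5 of 9

5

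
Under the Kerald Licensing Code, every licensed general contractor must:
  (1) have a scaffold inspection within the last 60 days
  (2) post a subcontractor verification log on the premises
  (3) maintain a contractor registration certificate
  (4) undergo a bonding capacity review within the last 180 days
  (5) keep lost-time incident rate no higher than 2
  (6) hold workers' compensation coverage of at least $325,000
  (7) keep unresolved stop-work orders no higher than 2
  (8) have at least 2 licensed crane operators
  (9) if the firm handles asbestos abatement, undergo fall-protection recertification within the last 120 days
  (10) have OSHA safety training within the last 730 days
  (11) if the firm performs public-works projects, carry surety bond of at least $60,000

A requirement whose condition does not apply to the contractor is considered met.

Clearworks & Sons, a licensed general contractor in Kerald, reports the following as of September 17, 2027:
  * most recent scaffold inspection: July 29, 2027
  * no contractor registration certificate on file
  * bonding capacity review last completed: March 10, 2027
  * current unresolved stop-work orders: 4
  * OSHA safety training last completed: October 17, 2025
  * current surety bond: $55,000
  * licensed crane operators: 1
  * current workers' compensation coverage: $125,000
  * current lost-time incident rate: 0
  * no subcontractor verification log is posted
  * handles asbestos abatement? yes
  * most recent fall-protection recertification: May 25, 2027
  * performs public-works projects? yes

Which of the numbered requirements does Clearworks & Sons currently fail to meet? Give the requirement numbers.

1. scaffold inspection 50 days ago vs limit 60 → met
2. subcontractor verification log absent → not met
3. contractor registration certificate absent → not met
4. bonding capacity review 191 days ago vs limit 180 → not met
5. lost-time incident rate 0 ≤ 2 → met
6. workers' compensation coverage $125,000 < $325,000 → not met
7. unresolved stop-work orders 4 > 2 → not met
8. licensed crane operators 1 < 2 → not met
9. condition 'handles asbestos abatement' holds; fall-protection recertification 115 days ago vs limit 120 → met
10. OSHA safety training 700 days ago vs limit 730 → met
11. condition 'performs public-works projects' holds; surety bond $55,000 < $60,000 → not met
Not met: 2, 3, 4, 6, 7, 8, 11

2, 3, 4, 6, 7, 8, 11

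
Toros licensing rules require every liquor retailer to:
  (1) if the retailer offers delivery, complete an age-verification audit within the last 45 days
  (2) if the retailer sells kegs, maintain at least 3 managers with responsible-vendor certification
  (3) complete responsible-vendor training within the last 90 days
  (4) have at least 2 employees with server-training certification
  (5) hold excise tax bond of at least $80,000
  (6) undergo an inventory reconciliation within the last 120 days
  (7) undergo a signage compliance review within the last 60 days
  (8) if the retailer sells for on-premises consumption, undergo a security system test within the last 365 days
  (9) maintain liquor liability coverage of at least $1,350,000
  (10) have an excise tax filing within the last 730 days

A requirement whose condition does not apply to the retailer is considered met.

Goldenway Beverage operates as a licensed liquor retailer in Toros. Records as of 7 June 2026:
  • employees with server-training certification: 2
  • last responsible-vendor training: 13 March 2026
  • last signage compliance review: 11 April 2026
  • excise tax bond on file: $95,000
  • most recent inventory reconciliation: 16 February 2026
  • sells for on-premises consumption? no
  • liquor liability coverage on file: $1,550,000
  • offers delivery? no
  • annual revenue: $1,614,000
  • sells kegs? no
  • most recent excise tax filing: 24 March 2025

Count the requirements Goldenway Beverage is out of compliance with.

0

1. condition 'offers delivery' does not hold → requirement n/a → met
2. condition 'sells kegs' does not hold → requirement n/a → met
3. responsible-vendor training 86 days ago vs limit 90 → met
4. employees with server-training certification 2 ≥ 2 → met
5. excise tax bond $95,000 ≥ $80,000 → met
6. inventory reconciliation 111 days ago vs limit 120 → met
7. signage compliance review 57 days ago vs limit 60 → met
8. condition 'sells for on-premises consumption' does not hold → requirement n/a → met
9. liquor liability coverage $1,550,000 ≥ $1,350,000 → met
10. excise tax filing 440 days ago vs limit 730 → met
Not met: 0 of 10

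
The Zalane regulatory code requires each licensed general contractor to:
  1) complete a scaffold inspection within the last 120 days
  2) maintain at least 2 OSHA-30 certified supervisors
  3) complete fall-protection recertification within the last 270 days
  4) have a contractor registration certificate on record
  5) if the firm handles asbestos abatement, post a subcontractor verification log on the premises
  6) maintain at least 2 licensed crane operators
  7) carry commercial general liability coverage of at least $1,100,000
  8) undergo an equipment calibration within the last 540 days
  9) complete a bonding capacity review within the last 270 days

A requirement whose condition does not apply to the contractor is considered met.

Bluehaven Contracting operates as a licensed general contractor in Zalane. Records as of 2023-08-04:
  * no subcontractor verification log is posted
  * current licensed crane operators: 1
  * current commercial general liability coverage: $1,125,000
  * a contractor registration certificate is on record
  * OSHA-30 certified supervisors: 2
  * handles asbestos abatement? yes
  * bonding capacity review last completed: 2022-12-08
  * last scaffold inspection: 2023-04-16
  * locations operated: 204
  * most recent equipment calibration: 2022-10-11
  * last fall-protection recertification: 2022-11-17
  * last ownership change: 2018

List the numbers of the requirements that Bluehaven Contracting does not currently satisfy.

5, 6

1. scaffold inspection 110 days ago vs limit 120 → met
2. OSHA-30 certified supervisors 2 ≥ 2 → met
3. fall-protection recertification 260 days ago vs limit 270 → met
4. contractor registration certificate present → met
5. condition 'handles asbestos abatement' holds; subcontractor verification log absent → not met
6. licensed crane operators 1 < 2 → not met
7. commercial general liability coverage $1,125,000 ≥ $1,100,000 → met
8. equipment calibration 297 days ago vs limit 540 → met
9. bonding capacity review 239 days ago vs limit 270 → met
Not met: 5, 6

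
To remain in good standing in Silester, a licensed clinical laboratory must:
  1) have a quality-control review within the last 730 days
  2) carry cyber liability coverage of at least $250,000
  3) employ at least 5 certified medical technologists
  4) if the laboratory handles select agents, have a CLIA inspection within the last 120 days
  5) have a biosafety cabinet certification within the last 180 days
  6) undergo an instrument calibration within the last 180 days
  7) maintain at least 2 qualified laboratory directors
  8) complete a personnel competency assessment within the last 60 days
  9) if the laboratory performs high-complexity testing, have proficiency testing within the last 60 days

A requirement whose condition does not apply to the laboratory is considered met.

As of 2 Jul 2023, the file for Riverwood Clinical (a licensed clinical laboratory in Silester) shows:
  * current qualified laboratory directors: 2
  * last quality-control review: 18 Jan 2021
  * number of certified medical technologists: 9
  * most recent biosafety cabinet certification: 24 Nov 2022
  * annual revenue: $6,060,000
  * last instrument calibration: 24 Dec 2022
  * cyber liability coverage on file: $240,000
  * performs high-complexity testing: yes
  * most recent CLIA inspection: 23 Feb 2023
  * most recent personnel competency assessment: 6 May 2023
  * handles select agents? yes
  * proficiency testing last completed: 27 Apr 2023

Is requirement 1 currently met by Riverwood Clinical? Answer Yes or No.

1. quality-control review 895 days ago vs limit 730 → not met

No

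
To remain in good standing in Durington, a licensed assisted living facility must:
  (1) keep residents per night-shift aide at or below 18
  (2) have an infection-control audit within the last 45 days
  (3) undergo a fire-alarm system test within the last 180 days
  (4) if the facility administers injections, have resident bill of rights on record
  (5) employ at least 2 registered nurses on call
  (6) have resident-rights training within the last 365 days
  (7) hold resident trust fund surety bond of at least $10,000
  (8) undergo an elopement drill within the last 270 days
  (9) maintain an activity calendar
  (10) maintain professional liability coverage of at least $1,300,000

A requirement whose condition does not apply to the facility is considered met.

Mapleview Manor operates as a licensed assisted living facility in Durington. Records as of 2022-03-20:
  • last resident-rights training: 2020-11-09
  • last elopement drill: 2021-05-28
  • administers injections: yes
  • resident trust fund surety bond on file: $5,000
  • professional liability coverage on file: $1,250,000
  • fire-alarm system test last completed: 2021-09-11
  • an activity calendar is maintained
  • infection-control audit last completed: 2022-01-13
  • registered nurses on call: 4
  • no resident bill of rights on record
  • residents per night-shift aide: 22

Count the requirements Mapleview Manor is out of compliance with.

1. residents per night-shift aide 22 > 18 → not met
2. infection-control audit 66 days ago vs limit 45 → not met
3. fire-alarm system test 190 days ago vs limit 180 → not met
4. condition 'administers injections' holds; resident bill of rights absent → not met
5. registered nurses on call 4 ≥ 2 → met
6. resident-rights training 496 days ago vs limit 365 → not met
7. resident trust fund surety bond $5,000 < $10,000 → not met
8. elopement drill 296 days ago vs limit 270 → not met
9. activity calendar present → met
10. professional liability coverage $1,250,000 < $1,300,000 → not met
Not met: 8 of 10

8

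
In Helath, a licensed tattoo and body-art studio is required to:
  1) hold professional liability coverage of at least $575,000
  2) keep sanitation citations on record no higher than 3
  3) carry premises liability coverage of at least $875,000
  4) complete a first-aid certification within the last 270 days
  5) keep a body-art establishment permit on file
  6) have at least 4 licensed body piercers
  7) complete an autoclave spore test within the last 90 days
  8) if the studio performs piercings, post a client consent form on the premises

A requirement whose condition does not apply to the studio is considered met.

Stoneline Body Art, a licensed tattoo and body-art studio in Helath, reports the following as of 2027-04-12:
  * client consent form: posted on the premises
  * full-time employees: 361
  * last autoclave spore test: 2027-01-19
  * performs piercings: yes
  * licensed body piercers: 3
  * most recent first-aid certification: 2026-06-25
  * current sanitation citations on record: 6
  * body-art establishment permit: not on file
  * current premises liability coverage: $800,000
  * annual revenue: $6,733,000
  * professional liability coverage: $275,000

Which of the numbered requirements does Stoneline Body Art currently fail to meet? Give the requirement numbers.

1. professional liability coverage $275,000 < $575,000 → not met
2. sanitation citations on record 6 > 3 → not met
3. premises liability coverage $800,000 < $875,000 → not met
4. first-aid certification 291 days ago vs limit 270 → not met
5. body-art establishment permit absent → not met
6. licensed body piercers 3 < 4 → not met
7. autoclave spore test 83 days ago vs limit 90 → met
8. condition 'performs piercings' holds; client consent form present → met
Not met: 1, 2, 3, 4, 5, 6

1, 2, 3, 4, 5, 6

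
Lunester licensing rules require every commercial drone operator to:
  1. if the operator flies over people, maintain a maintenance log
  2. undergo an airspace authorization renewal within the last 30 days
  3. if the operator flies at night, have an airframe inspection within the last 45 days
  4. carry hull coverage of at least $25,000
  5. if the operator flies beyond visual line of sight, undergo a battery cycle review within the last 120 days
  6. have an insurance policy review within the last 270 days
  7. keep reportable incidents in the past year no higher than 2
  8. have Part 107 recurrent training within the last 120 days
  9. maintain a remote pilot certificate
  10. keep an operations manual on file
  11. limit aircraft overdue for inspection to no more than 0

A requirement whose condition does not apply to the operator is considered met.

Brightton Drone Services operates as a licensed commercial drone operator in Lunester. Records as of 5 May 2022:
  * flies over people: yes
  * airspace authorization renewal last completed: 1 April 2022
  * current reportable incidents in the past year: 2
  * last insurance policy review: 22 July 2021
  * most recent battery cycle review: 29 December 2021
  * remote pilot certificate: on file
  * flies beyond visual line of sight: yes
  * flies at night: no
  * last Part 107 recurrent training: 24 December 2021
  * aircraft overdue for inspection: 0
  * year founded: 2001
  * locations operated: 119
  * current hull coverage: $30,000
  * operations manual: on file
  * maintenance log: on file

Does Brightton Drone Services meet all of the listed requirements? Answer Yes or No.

No

1. condition 'flies over people' holds; maintenance log present → met
2. airspace authorization renewal 34 days ago vs limit 30 → not met
3. condition 'flies at night' does not hold → requirement n/a → met
4. hull coverage $30,000 ≥ $25,000 → met
5. condition 'flies beyond visual line of sight' holds; battery cycle review 127 days ago vs limit 120 → not met
6. insurance policy review 287 days ago vs limit 270 → not met
7. reportable incidents in the past year 2 ≤ 2 → met
8. Part 107 recurrent training 132 days ago vs limit 120 → not met
9. remote pilot certificate present → met
10. operations manual present → met
11. aircraft overdue for inspection 0 ≤ 0 → met
Not met: 2, 5, 6, 8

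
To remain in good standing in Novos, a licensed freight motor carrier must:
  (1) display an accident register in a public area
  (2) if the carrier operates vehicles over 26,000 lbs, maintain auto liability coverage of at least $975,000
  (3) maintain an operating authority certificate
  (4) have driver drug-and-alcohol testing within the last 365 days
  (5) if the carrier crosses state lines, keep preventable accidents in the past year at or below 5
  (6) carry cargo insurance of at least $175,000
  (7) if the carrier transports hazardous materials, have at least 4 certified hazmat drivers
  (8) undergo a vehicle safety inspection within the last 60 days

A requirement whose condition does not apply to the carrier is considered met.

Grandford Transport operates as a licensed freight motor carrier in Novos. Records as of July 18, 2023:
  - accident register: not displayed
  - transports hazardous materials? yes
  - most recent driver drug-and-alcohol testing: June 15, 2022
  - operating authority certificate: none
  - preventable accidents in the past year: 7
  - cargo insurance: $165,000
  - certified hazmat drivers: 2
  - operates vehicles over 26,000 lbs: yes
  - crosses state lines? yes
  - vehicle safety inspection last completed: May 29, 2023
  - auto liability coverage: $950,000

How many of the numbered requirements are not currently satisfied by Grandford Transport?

1. accident register absent → not met
2. condition 'operates vehicles over 26,000 lbs' holds; auto liability coverage $950,000 < $975,000 → not met
3. operating authority certificate absent → not met
4. driver drug-and-alcohol testing 398 days ago vs limit 365 → not met
5. condition 'crosses state lines' holds; preventable accidents in the past year 7 > 5 → not met
6. cargo insurance $165,000 < $175,000 → not met
7. condition 'transports hazardous materials' holds; certified hazmat drivers 2 < 4 → not met
8. vehicle safety inspection 50 days ago vs limit 60 → met
Not met: 7 of 8

7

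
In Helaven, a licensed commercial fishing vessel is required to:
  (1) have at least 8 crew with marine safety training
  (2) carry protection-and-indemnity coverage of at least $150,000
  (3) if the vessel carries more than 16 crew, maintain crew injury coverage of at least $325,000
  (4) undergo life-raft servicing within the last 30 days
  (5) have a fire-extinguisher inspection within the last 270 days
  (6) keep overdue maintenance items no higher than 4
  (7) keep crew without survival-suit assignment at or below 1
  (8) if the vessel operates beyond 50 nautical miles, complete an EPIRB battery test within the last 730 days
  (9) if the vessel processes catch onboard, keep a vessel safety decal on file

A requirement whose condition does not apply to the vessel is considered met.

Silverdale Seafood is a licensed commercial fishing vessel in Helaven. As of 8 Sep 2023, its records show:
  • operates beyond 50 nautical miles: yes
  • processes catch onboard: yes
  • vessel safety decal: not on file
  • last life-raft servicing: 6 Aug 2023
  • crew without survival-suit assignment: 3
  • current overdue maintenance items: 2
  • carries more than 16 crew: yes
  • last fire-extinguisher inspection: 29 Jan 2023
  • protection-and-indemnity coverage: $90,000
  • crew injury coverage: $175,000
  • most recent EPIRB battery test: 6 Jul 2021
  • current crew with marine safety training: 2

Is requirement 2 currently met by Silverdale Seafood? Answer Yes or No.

2. protection-and-indemnity coverage $90,000 < $150,000 → not met

No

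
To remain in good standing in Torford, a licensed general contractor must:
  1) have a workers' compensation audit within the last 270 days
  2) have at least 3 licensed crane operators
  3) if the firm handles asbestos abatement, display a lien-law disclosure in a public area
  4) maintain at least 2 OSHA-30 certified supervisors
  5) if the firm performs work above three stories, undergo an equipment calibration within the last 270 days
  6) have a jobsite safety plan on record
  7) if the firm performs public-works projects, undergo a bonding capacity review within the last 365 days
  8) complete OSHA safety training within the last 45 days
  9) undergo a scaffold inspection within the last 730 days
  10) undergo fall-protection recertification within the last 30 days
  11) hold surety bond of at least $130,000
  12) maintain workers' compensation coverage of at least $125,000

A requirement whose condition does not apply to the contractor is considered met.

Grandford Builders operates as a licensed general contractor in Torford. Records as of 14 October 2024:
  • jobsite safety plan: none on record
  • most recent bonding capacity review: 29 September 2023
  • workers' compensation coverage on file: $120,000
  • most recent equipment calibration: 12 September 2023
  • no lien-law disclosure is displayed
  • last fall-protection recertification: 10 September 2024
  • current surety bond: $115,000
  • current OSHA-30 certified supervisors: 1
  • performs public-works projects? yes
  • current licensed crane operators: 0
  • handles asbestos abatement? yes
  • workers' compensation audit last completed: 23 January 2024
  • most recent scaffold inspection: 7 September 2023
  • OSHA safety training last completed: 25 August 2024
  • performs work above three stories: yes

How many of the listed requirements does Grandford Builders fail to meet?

10

1. workers' compensation audit 265 days ago vs limit 270 → met
2. licensed crane operators 0 < 3 → not met
3. condition 'handles asbestos abatement' holds; lien-law disclosure absent → not met
4. OSHA-30 certified supervisors 1 < 2 → not met
5. condition 'performs work above three stories' holds; equipment calibration 398 days ago vs limit 270 → not met
6. jobsite safety plan absent → not met
7. condition 'performs public-works projects' holds; bonding capacity review 381 days ago vs limit 365 → not met
8. OSHA safety training 50 days ago vs limit 45 → not met
9. scaffold inspection 403 days ago vs limit 730 → met
10. fall-protection recertification 34 days ago vs limit 30 → not met
11. surety bond $115,000 < $130,000 → not met
12. workers' compensation coverage $120,000 < $125,000 → not met
Not met: 10 of 12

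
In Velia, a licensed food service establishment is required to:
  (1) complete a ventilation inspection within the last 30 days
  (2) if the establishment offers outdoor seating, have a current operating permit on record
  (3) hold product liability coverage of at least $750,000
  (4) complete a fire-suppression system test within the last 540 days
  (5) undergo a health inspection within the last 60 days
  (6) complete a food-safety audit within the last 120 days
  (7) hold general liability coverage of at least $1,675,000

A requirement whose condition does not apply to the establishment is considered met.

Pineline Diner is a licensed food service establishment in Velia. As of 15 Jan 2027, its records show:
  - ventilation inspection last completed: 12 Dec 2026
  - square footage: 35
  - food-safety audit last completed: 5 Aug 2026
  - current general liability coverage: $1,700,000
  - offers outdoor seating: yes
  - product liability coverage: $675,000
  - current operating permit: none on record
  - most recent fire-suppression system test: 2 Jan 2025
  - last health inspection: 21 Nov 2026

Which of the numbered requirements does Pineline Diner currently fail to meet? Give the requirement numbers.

1. ventilation inspection 34 days ago vs limit 30 → not met
2. condition 'offers outdoor seating' holds; current operating permit absent → not met
3. product liability coverage $675,000 < $750,000 → not met
4. fire-suppression system test 743 days ago vs limit 540 → not met
5. health inspection 55 days ago vs limit 60 → met
6. food-safety audit 163 days ago vs limit 120 → not met
7. general liability coverage $1,700,000 ≥ $1,675,000 → met
Not met: 1, 2, 3, 4, 6

1, 2, 3, 4, 6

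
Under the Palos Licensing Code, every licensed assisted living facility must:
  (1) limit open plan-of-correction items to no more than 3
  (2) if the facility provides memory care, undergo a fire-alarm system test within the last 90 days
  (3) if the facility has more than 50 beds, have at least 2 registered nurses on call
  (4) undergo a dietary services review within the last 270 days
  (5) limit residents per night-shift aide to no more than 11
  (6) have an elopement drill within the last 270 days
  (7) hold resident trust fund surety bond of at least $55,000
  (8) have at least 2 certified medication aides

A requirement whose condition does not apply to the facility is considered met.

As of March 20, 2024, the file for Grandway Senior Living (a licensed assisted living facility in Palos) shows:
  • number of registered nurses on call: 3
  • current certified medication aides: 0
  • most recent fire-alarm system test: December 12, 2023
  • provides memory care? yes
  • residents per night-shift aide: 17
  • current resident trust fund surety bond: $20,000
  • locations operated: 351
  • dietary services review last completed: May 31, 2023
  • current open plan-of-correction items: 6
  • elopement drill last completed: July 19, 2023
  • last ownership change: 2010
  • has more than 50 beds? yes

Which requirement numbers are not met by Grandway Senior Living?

1, 2, 4, 5, 7, 8

1. open plan-of-correction items 6 > 3 → not met
2. condition 'provides memory care' holds; fire-alarm system test 99 days ago vs limit 90 → not met
3. condition 'has more than 50 beds' holds; registered nurses on call 3 ≥ 2 → met
4. dietary services review 294 days ago vs limit 270 → not met
5. residents per night-shift aide 17 > 11 → not met
6. elopement drill 245 days ago vs limit 270 → met
7. resident trust fund surety bond $20,000 < $55,000 → not met
8. certified medication aides 0 < 2 → not met
Not met: 1, 2, 4, 5, 7, 8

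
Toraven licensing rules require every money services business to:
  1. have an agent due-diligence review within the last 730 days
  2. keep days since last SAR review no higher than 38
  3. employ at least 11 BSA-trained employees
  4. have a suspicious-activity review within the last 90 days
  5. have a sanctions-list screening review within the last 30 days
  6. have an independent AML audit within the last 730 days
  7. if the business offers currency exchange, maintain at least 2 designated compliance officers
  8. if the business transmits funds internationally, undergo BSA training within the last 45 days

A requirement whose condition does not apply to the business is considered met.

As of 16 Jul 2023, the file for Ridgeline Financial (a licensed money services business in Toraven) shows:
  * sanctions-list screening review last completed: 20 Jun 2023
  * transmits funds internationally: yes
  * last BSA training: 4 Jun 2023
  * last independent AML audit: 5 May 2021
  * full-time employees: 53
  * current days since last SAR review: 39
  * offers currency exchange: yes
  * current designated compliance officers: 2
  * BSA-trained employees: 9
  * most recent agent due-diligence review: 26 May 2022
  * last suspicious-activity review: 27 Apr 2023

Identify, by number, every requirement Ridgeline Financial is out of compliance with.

2, 3, 6

1. agent due-diligence review 416 days ago vs limit 730 → met
2. days since last SAR review 39 > 38 → not met
3. BSA-trained employees 9 < 11 → not met
4. suspicious-activity review 80 days ago vs limit 90 → met
5. sanctions-list screening review 26 days ago vs limit 30 → met
6. independent AML audit 802 days ago vs limit 730 → not met
7. condition 'offers currency exchange' holds; designated compliance officers 2 ≥ 2 → met
8. condition 'transmits funds internationally' holds; BSA training 42 days ago vs limit 45 → met
Not met: 2, 3, 6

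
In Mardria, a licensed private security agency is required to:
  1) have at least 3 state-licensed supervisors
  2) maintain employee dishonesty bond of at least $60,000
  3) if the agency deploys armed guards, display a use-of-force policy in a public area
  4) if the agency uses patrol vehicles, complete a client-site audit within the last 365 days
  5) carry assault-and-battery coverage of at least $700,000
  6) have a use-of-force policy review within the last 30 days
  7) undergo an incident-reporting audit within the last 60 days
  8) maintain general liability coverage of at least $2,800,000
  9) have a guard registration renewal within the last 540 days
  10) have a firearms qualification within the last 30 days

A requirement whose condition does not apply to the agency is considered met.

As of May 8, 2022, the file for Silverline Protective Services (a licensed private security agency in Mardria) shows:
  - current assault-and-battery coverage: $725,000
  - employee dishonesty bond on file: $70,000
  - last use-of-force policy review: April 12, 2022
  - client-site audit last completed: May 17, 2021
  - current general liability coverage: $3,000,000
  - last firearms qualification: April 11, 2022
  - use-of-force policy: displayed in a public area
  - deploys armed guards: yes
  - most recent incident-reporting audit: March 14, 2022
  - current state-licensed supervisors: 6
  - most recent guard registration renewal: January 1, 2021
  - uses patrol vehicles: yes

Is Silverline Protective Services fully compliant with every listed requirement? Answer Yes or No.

1. state-licensed supervisors 6 ≥ 3 → met
2. employee dishonesty bond $70,000 ≥ $60,000 → met
3. condition 'deploys armed guards' holds; use-of-force policy present → met
4. condition 'uses patrol vehicles' holds; client-site audit 356 days ago vs limit 365 → met
5. assault-and-battery coverage $725,000 ≥ $700,000 → met
6. use-of-force policy review 26 days ago vs limit 30 → met
7. incident-reporting audit 55 days ago vs limit 60 → met
8. general liability coverage $3,000,000 ≥ $2,800,000 → met
9. guard registration renewal 492 days ago vs limit 540 → met
10. firearms qualification 27 days ago vs limit 30 → met
All met.

Yes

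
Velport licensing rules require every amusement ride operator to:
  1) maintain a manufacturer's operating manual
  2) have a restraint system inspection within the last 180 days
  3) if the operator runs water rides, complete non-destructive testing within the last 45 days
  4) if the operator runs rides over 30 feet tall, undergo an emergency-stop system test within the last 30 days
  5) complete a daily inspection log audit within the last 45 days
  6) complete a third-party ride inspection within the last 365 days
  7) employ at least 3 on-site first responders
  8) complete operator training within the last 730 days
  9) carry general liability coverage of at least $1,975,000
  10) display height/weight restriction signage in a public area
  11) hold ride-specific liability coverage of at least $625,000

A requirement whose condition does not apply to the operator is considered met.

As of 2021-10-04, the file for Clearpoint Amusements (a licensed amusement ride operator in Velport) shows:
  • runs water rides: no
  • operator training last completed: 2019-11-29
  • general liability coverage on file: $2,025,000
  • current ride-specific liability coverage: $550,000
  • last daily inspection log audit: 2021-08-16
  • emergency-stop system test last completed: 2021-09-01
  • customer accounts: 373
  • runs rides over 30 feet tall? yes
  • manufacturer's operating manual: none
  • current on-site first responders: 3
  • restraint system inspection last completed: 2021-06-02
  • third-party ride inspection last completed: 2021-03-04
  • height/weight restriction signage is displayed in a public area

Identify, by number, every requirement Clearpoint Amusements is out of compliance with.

1. manufacturer's operating manual absent → not met
2. restraint system inspection 124 days ago vs limit 180 → met
3. condition 'runs water rides' does not hold → requirement n/a → met
4. condition 'runs rides over 30 feet tall' holds; emergency-stop system test 33 days ago vs limit 30 → not met
5. daily inspection log audit 49 days ago vs limit 45 → not met
6. third-party ride inspection 214 days ago vs limit 365 → met
7. on-site first responders 3 ≥ 3 → met
8. operator training 675 days ago vs limit 730 → met
9. general liability coverage $2,025,000 ≥ $1,975,000 → met
10. height/weight restriction signage present → met
11. ride-specific liability coverage $550,000 < $625,000 → not met
Not met: 1, 4, 5, 11

1, 4, 5, 11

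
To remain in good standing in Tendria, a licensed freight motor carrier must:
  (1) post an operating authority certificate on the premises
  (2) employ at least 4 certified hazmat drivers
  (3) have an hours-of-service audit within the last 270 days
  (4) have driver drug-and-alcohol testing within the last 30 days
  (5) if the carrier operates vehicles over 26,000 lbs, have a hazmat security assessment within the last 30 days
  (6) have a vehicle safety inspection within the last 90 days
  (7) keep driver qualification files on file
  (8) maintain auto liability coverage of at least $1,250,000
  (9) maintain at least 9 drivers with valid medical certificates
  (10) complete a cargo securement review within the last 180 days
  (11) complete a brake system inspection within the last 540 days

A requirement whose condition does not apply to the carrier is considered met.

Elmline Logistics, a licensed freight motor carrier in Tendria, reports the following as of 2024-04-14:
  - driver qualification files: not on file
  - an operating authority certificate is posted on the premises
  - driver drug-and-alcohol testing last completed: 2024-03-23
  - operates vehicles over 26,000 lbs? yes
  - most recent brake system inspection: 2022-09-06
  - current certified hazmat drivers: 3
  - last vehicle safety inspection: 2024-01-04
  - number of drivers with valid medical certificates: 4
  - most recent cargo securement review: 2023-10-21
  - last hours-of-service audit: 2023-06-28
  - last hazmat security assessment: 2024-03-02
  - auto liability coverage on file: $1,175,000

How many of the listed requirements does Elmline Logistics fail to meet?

8

1. operating authority certificate present → met
2. certified hazmat drivers 3 < 4 → not met
3. hours-of-service audit 291 days ago vs limit 270 → not met
4. driver drug-and-alcohol testing 22 days ago vs limit 30 → met
5. condition 'operates vehicles over 26,000 lbs' holds; hazmat security assessment 43 days ago vs limit 30 → not met
6. vehicle safety inspection 101 days ago vs limit 90 → not met
7. driver qualification files absent → not met
8. auto liability coverage $1,175,000 < $1,250,000 → not met
9. drivers with valid medical certificates 4 < 9 → not met
10. cargo securement review 176 days ago vs limit 180 → met
11. brake system inspection 586 days ago vs limit 540 → not met
Not met: 8 of 11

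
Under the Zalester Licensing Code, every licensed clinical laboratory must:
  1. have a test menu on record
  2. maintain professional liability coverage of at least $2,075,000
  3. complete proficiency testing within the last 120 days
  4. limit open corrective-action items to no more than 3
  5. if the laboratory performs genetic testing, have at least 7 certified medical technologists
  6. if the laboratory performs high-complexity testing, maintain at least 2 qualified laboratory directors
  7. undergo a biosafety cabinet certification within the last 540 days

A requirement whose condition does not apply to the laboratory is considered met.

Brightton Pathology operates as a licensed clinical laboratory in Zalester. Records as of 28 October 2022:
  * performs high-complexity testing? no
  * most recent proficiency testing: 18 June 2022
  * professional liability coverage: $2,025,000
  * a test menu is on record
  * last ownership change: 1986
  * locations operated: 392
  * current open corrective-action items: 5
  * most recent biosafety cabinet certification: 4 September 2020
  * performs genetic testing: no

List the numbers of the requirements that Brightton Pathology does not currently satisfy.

2, 3, 4, 7

1. test menu present → met
2. professional liability coverage $2,025,000 < $2,075,000 → not met
3. proficiency testing 132 days ago vs limit 120 → not met
4. open corrective-action items 5 > 3 → not met
5. condition 'performs genetic testing' does not hold → requirement n/a → met
6. condition 'performs high-complexity testing' does not hold → requirement n/a → met
7. biosafety cabinet certification 784 days ago vs limit 540 → not met
Not met: 2, 3, 4, 7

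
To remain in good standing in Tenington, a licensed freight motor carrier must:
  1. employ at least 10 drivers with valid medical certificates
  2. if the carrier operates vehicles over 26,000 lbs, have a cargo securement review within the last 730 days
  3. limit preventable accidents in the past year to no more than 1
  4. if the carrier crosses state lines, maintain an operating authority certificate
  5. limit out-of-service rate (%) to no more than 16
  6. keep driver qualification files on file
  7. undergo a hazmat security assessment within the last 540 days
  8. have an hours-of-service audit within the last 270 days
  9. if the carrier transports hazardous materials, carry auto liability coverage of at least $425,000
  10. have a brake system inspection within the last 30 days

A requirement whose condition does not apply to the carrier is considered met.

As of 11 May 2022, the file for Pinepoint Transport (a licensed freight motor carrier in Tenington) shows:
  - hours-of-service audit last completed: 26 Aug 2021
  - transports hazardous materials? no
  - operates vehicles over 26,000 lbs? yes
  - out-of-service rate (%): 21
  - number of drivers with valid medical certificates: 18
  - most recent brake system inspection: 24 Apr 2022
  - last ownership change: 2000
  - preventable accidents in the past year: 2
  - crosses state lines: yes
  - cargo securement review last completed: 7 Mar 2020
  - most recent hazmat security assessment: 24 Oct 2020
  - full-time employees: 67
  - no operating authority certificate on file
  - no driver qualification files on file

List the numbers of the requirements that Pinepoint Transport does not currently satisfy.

2, 3, 4, 5, 6, 7

1. drivers with valid medical certificates 18 ≥ 10 → met
2. condition 'operates vehicles over 26,000 lbs' holds; cargo securement review 795 days ago vs limit 730 → not met
3. preventable accidents in the past year 2 > 1 → not met
4. condition 'crosses state lines' holds; operating authority certificate absent → not met
5. out-of-service rate (%) 21 > 16 → not met
6. driver qualification files absent → not met
7. hazmat security assessment 564 days ago vs limit 540 → not met
8. hours-of-service audit 258 days ago vs limit 270 → met
9. condition 'transports hazardous materials' does not hold → requirement n/a → met
10. brake system inspection 17 days ago vs limit 30 → met
Not met: 2, 3, 4, 5, 6, 7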